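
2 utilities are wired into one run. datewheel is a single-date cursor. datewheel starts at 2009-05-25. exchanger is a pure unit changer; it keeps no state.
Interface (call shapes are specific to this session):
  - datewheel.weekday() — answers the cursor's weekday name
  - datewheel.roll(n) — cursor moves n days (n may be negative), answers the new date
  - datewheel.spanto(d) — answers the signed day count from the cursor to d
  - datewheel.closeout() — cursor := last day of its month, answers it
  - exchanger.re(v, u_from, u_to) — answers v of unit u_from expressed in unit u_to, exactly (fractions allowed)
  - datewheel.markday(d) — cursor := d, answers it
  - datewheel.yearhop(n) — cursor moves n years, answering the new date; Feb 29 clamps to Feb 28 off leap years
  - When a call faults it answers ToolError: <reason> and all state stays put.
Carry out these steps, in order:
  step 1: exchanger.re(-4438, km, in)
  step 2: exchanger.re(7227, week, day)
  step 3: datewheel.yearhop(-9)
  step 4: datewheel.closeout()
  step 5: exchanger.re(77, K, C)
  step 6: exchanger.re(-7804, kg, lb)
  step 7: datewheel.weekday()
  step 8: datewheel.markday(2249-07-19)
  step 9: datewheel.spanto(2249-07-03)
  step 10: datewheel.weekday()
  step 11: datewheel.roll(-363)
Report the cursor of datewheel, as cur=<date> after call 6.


CALL exchanger.re[v=-4438; u_from=km; u_to=in]
RET  -22190000000/127
CALL exchanger.re[v=7227; u_from=week; u_to=day]
RET  50589
CALL datewheel.yearhop[n=-9]
RET  2000-05-25
CALL datewheel.closeout[]
RET  2000-05-31
CALL exchanger.re[v=77; u_from=K; u_to=C]
RET  -3923/20
CALL exchanger.re[v=-7804; u_from=kg; u_to=lb]
RET  -780400000000/45359237
CALL datewheel.weekday[]
RET  Wednesday
CALL datewheel.markday[d=2249-07-19]
RET  2249-07-19
CALL datewheel.spanto[d=2249-07-03]
RET  -16
CALL datewheel.weekday[]
RET  Thursday
CALL datewheel.roll[n=-363]
RET  2248-07-21

Answer: cur=2000-05-31


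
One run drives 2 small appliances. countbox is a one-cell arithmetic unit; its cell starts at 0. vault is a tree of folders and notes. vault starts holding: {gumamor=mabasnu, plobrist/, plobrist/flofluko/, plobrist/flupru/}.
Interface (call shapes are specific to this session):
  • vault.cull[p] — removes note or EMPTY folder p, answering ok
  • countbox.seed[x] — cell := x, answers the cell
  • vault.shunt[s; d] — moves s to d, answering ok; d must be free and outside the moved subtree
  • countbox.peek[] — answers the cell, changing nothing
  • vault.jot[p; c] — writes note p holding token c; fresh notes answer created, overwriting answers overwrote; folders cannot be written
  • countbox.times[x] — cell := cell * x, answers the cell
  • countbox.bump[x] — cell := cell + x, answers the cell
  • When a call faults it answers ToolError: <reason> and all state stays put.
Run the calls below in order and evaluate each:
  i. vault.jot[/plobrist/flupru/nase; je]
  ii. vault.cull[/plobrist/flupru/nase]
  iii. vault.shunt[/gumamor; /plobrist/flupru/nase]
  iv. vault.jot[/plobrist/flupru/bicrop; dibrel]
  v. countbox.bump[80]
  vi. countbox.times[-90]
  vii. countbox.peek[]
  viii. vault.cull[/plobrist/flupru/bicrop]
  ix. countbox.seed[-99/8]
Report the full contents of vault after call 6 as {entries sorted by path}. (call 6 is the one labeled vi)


I call jot with /plobrist/flupru/nase, je, and see created.
Then cull with /plobrist/flupru/nase, and see ok.
I invoke shunt with /gumamor, /plobrist/flupru/nase, yielding ok.
I run jot with /plobrist/flupru/bicrop, dibrel, and get created.
Invoking bump with 80, and get 80.
I use times with -90, and see -7200.
Calling peek(), yielding -7200.
I invoke cull with /plobrist/flupru/bicrop, which returns ok.
Then seed with -99/8, yielding -99/8.

Answer: {plobrist/, plobrist/flofluko/, plobrist/flupru/, plobrist/flupru/bicrop=dibrel, plobrist/flupru/nase=mabasnu}


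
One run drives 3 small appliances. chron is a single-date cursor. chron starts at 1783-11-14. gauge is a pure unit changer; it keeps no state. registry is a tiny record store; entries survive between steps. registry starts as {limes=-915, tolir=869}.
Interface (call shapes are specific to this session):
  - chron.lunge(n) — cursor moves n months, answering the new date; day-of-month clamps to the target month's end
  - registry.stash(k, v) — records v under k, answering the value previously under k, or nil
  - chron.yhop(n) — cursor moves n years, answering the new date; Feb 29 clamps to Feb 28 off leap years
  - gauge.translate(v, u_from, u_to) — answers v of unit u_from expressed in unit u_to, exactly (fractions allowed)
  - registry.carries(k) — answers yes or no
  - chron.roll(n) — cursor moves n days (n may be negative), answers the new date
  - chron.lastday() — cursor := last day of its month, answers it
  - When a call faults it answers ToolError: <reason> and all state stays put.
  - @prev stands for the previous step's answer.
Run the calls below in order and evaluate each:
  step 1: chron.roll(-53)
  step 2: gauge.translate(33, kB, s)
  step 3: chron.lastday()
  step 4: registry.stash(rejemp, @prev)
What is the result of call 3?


// 1. roll(n→-53) => 1783-09-22
// 2. translate(v→33, u_from→kB, u_to→s) => ToolError: incompatible units
// 3. lastday() => 1783-09-30
// 4. stash(k→rejemp, v→@prev) => nil

Answer: 1783-09-30


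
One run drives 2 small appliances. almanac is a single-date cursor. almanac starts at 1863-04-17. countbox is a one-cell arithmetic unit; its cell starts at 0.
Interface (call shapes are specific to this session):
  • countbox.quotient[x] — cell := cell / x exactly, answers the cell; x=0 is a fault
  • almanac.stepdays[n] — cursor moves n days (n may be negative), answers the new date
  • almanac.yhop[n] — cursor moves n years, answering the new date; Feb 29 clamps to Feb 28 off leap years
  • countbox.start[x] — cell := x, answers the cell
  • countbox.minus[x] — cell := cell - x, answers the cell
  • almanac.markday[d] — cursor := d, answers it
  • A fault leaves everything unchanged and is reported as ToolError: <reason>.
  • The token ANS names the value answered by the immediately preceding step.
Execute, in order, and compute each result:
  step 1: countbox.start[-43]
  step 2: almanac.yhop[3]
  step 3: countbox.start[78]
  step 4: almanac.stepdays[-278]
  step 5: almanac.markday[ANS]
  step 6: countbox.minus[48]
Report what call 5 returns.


==> countbox.start(x=-43)
<== -43
==> almanac.yhop(n=3)
<== 1866-04-17
==> countbox.start(x=78)
<== 78
==> almanac.stepdays(n=-278)
<== 1865-07-13
==> almanac.markday(d=ANS)
<== 1865-07-13
==> countbox.minus(x=48)
<== 30

Answer: 1865-07-13


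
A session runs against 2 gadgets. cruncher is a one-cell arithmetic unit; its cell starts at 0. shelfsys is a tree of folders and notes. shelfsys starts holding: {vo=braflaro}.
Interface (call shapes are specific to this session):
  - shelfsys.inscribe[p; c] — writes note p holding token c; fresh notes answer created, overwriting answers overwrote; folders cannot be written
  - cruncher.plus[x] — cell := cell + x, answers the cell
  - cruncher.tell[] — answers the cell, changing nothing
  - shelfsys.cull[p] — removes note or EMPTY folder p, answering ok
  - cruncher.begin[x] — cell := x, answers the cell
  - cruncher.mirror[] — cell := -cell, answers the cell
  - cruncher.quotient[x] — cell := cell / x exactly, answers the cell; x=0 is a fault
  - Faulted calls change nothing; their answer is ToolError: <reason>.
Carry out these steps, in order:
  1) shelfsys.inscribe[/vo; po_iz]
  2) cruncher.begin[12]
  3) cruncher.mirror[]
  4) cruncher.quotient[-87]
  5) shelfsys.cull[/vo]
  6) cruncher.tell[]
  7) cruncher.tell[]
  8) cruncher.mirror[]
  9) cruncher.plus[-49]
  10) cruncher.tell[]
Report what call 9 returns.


$ shelfsys.inscribe p→/vo c→po_iz
  overwrote
$ cruncher.begin x→12
  12
$ cruncher.mirror
  -12
$ cruncher.quotient x→-87
  4/29
$ shelfsys.cull p→/vo
  ok
$ cruncher.tell
  4/29
$ cruncher.tell
  4/29
$ cruncher.mirror
  -4/29
$ cruncher.plus x→-49
  -1425/29
$ cruncher.tell
  -1425/29

Answer: -1425/29


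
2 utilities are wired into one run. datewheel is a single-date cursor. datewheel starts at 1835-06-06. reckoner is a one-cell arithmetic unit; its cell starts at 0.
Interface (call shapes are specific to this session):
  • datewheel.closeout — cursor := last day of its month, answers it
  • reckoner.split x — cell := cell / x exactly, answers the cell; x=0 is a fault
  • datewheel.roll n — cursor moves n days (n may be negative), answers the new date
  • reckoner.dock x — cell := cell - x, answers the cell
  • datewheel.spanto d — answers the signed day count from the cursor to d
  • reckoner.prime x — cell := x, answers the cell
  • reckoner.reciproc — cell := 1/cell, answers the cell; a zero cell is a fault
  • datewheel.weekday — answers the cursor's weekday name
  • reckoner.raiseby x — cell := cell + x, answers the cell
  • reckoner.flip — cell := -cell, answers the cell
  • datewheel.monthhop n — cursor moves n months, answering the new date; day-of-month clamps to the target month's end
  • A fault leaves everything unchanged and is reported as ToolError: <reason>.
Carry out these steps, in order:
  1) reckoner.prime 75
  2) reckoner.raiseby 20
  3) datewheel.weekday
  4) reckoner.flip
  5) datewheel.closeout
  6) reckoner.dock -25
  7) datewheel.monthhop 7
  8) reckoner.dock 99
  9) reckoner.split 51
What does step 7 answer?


~$ prime 75
  75
~$ raiseby 20
  95
~$ weekday
  Saturday
~$ flip
  -95
~$ closeout
  1835-06-30
~$ dock -25
  -70
~$ monthhop 7
  1836-01-30
~$ dock 99
  -169
~$ split 51
  -169/51

Answer: 1836-01-30


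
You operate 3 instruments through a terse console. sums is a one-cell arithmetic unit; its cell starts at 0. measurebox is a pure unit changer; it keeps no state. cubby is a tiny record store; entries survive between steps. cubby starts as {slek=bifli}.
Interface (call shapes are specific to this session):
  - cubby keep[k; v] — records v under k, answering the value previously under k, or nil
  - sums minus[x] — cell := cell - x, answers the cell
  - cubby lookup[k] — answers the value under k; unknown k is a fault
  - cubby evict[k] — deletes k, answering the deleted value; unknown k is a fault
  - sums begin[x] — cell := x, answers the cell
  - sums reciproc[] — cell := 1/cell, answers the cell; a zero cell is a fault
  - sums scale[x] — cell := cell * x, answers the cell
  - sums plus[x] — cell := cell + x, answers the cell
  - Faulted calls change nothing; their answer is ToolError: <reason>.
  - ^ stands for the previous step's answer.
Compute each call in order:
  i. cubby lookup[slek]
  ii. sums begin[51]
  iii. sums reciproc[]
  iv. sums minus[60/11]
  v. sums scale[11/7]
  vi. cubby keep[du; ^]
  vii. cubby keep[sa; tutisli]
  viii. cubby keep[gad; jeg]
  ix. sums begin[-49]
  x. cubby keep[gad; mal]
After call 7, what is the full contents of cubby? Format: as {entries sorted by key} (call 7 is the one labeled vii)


Answer: {du=-3049/357, sa=tutisli, slek=bifli}

Derivation:
// cubby lookup(k='slek') => bifli
// sums begin(x='51') => 51
// sums reciproc() => 1/51
// sums minus(x='60/11') => -3049/561
// sums scale(x='11/7') => -3049/357
// cubby keep(k='du', v='^') => nil
// cubby keep(k='sa', v='tutisli') => nil
// cubby keep(k='gad', v='jeg') => nil
// sums begin(x='-49') => -49
// cubby keep(k='gad', v='mal') => jeg


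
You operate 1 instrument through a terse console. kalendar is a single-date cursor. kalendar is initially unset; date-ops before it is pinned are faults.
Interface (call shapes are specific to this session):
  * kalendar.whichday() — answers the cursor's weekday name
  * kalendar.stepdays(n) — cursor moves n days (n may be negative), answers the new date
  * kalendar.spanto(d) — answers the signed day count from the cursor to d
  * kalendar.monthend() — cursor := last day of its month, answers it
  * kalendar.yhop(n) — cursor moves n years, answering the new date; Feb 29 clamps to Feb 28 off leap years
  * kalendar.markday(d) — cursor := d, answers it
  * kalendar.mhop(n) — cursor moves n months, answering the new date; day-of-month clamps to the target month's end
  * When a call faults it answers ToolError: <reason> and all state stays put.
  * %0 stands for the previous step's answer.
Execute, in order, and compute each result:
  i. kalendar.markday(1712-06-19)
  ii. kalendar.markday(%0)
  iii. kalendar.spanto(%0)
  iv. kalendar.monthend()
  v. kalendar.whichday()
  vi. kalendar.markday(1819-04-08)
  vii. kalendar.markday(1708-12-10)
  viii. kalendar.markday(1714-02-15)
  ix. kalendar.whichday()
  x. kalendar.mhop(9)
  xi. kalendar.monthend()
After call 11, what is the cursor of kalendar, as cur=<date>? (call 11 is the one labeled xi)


·→ markday(1712-06-19)
·← 1712-06-19
·→ markday(%0)
·← 1712-06-19
·→ spanto(%0)
·← 0
·→ monthend()
·← 1712-06-30
·→ whichday()
·← Thursday
·→ markday(1819-04-08)
·← 1819-04-08
·→ markday(1708-12-10)
·← 1708-12-10
·→ markday(1714-02-15)
·← 1714-02-15
·→ whichday()
·← Thursday
·→ mhop(9)
·← 1714-11-15
·→ monthend()
·← 1714-11-30

Answer: cur=1714-11-30


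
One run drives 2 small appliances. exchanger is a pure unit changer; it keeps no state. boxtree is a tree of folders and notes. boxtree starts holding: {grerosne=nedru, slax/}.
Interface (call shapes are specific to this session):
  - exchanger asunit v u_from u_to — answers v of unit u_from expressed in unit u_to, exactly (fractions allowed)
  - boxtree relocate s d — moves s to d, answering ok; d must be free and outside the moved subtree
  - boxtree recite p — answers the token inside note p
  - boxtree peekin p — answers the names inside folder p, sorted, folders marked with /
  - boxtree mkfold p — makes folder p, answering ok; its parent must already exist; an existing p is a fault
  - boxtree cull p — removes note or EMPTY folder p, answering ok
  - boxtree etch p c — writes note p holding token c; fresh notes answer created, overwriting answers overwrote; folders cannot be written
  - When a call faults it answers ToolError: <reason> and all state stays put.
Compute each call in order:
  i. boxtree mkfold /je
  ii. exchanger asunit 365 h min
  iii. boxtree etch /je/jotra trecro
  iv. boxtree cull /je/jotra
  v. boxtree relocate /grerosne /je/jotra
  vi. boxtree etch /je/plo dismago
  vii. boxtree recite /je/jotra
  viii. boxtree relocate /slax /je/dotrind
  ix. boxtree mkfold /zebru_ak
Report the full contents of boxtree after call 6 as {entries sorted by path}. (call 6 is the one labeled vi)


% boxtree mkfold p='/je'
= ok
% exchanger asunit v='365' u_from='h' u_to='min'
= 21900
% boxtree etch p='/je/jotra' c='trecro'
= created
% boxtree cull p='/je/jotra'
= ok
% boxtree relocate s='/grerosne' d='/je/jotra'
= ok
% boxtree etch p='/je/plo' c='dismago'
= created
% boxtree recite p='/je/jotra'
= nedru
% boxtree relocate s='/slax' d='/je/dotrind'
= ok
% boxtree mkfold p='/zebru_ak'
= ok

Answer: {je/, je/jotra=nedru, je/plo=dismago, slax/}


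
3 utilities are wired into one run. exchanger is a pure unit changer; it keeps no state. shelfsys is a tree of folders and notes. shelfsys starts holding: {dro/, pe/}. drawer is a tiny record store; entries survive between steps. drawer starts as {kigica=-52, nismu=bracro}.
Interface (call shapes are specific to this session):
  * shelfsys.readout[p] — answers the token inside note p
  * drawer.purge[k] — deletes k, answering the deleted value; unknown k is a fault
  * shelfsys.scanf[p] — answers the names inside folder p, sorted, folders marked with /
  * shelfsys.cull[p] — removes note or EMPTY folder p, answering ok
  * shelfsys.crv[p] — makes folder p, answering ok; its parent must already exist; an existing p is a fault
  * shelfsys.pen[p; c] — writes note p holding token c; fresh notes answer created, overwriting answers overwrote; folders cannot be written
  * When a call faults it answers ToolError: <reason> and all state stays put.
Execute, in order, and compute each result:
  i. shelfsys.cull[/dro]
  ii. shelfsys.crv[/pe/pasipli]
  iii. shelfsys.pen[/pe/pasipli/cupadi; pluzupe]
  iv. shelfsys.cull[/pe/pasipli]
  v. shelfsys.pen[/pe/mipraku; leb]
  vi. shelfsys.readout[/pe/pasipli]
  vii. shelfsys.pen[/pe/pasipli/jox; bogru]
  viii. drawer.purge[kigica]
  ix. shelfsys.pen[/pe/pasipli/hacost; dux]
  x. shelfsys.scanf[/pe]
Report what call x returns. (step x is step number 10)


Act: cull[/dro]
Obs: ok
Act: crv[/pe/pasipli]
Obs: ok
Act: pen[/pe/pasipli/cupadi; pluzupe]
Obs: created
Act: cull[/pe/pasipli]
Obs: ToolError: not empty
Act: pen[/pe/mipraku; leb]
Obs: created
Act: readout[/pe/pasipli]
Obs: ToolError: is a directory
Act: pen[/pe/pasipli/jox; bogru]
Obs: created
Act: purge[kigica]
Obs: -52
Act: pen[/pe/pasipli/hacost; dux]
Obs: created
Act: scanf[/pe]
Obs: [mipraku, pasipli/]

Answer: [mipraku, pasipli/]


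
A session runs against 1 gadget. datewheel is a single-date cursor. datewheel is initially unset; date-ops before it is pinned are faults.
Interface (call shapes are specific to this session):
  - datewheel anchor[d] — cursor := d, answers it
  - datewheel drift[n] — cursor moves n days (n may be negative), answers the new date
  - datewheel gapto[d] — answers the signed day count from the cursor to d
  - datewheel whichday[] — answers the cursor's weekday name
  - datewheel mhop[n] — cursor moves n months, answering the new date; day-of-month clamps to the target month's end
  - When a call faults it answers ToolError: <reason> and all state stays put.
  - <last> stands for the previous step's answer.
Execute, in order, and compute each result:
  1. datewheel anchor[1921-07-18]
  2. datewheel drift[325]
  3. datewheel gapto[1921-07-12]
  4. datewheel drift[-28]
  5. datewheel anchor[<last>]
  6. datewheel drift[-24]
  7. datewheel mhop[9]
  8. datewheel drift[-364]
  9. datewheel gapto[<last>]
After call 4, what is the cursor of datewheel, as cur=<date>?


Answer: cur=1922-05-11

Derivation:
Next I call datewheel anchor passing d: 1921-07-18, which returns 1921-07-18.
Then datewheel drift passing n: 325, which returns 1922-06-08.
Next I call datewheel gapto passing d: 1921-07-12, giving -331.
Next I call datewheel drift passing n: -28, and see 1922-05-11.
I run datewheel anchor passing d: <last>, giving 1922-05-11.
Then datewheel drift passing n: -24, yielding 1922-04-17.
I call datewheel mhop passing n: 9, — result: 1923-01-17.
I use datewheel drift passing n: -364, yielding 1922-01-18.
Next I call datewheel gapto passing d: <last>, giving 0.


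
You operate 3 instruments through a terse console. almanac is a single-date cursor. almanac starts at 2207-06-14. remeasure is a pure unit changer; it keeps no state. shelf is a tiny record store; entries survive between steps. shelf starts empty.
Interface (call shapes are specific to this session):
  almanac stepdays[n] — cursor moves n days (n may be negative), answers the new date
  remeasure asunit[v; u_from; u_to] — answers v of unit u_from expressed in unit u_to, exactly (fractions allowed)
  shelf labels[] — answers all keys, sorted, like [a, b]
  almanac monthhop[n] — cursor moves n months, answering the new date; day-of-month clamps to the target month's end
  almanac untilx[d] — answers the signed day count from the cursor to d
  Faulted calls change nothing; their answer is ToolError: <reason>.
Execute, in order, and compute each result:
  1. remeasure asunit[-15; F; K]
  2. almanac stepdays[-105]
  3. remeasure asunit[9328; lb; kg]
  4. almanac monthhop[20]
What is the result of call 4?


Answer: 2208-11-01

Derivation:
>>> remeasure asunit v: -15 u_from: F u_to: K
= 44467/180
>>> almanac stepdays n: -105
= 2207-03-01
>>> remeasure asunit v: 9328 u_from: lb u_to: kg
= 26444435171/6250000
>>> almanac monthhop n: 20
= 2208-11-01


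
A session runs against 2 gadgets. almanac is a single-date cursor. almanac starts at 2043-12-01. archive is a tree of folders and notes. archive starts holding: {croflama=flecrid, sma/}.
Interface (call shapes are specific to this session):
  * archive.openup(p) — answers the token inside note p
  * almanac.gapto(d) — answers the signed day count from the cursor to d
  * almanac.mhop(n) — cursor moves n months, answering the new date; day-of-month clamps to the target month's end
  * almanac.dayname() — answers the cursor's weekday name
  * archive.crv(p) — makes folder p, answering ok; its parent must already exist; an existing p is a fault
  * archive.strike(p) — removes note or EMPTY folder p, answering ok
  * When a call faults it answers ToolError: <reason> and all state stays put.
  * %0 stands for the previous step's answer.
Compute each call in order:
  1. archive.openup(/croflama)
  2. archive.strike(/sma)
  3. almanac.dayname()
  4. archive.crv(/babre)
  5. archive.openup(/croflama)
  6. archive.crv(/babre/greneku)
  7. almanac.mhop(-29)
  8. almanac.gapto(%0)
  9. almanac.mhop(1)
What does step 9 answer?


Answer: 2041-08-01

Derivation:
Step: archive.openup[p='/croflama']
Result: flecrid
Step: archive.strike[p='/sma']
Result: ok
Step: almanac.dayname[]
Result: Tuesday
Step: archive.crv[p='/babre']
Result: ok
Step: archive.openup[p='/croflama']
Result: flecrid
Step: archive.crv[p='/babre/greneku']
Result: ok
Step: almanac.mhop[n='-29']
Result: 2041-07-01
Step: almanac.gapto[d='%0']
Result: 0
Step: almanac.mhop[n='1']
Result: 2041-08-01


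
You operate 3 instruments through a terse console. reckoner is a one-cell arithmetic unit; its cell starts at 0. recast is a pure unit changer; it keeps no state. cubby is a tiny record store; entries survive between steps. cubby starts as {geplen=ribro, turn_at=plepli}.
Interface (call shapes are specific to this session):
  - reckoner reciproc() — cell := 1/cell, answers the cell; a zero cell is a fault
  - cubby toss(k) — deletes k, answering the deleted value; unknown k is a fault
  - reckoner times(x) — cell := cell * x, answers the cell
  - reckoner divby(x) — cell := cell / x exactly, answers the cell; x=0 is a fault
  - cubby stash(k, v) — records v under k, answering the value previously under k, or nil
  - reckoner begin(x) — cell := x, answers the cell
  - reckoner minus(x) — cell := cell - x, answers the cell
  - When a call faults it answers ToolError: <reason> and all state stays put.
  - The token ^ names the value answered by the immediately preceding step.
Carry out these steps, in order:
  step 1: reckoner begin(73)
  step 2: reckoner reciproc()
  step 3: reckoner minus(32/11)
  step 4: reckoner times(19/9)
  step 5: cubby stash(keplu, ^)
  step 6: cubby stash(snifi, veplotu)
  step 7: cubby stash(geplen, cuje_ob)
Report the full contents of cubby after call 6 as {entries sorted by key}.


// reckoner begin(73) => 73
// reckoner reciproc() => 1/73
// reckoner minus(32/11) => -2325/803
// reckoner times(19/9) => -14725/2409
// cubby stash(keplu, ^) => nil
// cubby stash(snifi, veplotu) => nil
// cubby stash(geplen, cuje_ob) => ribro

Answer: {geplen=ribro, keplu=-14725/2409, snifi=veplotu, turn_at=plepli}


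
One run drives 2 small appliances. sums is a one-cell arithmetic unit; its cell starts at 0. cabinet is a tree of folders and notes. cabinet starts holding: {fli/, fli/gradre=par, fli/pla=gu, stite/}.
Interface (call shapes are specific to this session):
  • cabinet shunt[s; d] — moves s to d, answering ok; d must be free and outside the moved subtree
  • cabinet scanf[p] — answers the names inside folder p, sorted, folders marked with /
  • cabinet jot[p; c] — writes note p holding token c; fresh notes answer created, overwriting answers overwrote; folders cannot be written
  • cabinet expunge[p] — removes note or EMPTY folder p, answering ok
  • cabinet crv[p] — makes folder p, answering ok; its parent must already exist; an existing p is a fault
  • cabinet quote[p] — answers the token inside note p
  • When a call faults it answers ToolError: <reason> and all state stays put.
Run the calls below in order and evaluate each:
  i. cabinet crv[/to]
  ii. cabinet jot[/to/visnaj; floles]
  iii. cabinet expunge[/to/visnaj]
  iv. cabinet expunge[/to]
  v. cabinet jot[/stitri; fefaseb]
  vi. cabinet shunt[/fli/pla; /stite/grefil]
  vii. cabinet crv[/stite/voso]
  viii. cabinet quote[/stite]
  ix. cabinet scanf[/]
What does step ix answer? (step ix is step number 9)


Next I call cabinet crv(p=/to), and see ok.
Calling cabinet jot(p=/to/visnaj, c=floles), and observe created.
I invoke cabinet expunge(p=/to/visnaj): ok.
Now I run cabinet expunge(p=/to), which returns ok.
Next I call cabinet jot(p=/stitri, c=fefaseb), yielding created.
Next I call cabinet shunt(s=/fli/pla, d=/stite/grefil), giving ok.
Invoking cabinet crv(p=/stite/voso), which returns ok.
I run cabinet quote(p=/stite): ToolError: is a directory.
Next I call cabinet scanf(p=/), and observe [fli/, stite/, stitri].

Answer: [fli/, stite/, stitri]


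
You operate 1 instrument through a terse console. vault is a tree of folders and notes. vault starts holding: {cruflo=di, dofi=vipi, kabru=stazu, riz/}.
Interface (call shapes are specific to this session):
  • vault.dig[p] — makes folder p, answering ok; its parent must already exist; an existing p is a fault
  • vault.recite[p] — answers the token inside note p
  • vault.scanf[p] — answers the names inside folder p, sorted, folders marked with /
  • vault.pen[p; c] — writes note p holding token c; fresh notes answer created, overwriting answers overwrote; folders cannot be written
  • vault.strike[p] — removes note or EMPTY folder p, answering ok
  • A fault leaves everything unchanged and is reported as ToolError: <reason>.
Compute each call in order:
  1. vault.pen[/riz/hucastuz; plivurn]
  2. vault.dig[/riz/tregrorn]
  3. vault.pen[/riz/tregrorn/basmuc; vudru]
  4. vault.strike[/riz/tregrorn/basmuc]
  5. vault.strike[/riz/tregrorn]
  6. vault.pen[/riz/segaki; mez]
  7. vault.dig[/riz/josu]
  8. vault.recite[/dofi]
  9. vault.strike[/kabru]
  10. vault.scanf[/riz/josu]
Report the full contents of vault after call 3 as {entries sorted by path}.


Answer: {cruflo=di, dofi=vipi, kabru=stazu, riz/, riz/hucastuz=plivurn, riz/tregrorn/, riz/tregrorn/basmuc=vudru}

Derivation:
>>> pen /riz/hucastuz plivurn
  created
>>> dig /riz/tregrorn
  ok
>>> pen /riz/tregrorn/basmuc vudru
  created
>>> strike /riz/tregrorn/basmuc
  ok
>>> strike /riz/tregrorn
  ok
>>> pen /riz/segaki mez
  created
>>> dig /riz/josu
  ok
>>> recite /dofi
  vipi
>>> strike /kabru
  ok
>>> scanf /riz/josu
  []


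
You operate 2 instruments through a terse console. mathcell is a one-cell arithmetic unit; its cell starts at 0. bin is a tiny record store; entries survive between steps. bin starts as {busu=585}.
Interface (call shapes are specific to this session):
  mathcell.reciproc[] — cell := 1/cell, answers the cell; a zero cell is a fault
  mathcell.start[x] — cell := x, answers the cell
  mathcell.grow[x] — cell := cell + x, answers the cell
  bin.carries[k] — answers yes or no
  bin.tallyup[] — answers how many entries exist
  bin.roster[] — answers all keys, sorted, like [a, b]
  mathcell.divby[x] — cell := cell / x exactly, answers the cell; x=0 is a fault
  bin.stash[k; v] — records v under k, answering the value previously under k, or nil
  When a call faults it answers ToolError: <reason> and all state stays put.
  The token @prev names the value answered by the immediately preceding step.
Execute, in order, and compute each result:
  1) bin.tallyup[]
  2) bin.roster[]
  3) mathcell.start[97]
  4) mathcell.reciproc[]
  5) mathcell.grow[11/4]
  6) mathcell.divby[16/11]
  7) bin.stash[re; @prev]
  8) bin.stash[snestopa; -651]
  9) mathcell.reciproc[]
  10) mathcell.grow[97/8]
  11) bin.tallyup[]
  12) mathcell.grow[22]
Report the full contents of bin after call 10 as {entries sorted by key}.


-> bin.tallyup()
<- 1
-> bin.roster()
<- [busu]
-> mathcell.start(x→97)
<- 97
-> mathcell.reciproc()
<- 1/97
-> mathcell.grow(x→11/4)
<- 1071/388
-> mathcell.divby(x→16/11)
<- 11781/6208
-> bin.stash(k→re, v→@prev)
<- nil
-> bin.stash(k→snestopa, v→-651)
<- nil
-> mathcell.reciproc()
<- 6208/11781
-> mathcell.grow(x→97/8)
<- 1192421/94248
-> bin.tallyup()
<- 3
-> mathcell.grow(x→22)
<- 3265877/94248

Answer: {busu=585, re=11781/6208, snestopa=-651}


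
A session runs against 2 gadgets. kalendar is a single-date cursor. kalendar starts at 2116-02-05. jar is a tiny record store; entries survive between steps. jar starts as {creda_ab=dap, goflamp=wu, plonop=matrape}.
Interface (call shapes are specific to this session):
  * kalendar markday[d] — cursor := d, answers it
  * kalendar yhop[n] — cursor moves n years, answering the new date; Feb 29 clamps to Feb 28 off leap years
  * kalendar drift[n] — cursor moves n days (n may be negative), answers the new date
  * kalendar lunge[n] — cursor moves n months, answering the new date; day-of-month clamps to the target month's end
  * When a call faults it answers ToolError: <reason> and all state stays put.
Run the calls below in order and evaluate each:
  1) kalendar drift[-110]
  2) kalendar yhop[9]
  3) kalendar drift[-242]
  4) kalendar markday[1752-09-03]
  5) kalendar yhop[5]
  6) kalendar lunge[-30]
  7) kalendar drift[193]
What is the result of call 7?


Then kalendar drift passing n: -110, which returns 2115-10-18.
I use kalendar yhop passing n: 9: 2124-10-18.
Now I run kalendar drift passing n: -242, and see 2124-02-19.
I run kalendar markday passing d: 1752-09-03, → 1752-09-03.
I call kalendar yhop passing n: 5, and get 1757-09-03.
Calling kalendar lunge passing n: -30: 1755-03-03.
Then kalendar drift passing n: 193, → 1755-09-12.

Answer: 1755-09-12


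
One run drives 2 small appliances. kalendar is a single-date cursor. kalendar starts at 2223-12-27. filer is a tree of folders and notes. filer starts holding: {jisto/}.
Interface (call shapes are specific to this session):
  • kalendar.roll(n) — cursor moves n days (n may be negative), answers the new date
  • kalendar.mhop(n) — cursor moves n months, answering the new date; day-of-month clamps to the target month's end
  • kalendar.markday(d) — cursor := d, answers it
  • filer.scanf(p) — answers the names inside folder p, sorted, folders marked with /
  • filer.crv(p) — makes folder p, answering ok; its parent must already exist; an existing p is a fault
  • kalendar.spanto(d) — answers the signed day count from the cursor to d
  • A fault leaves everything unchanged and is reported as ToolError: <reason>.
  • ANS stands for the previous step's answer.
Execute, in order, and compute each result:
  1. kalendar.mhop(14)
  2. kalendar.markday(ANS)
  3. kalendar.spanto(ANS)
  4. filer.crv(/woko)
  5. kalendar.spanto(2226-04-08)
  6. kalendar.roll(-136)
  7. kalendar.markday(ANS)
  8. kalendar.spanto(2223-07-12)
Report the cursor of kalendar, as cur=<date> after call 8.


·→ kalendar.mhop(n→14)
·← 2225-02-27
·→ kalendar.markday(d→ANS)
·← 2225-02-27
·→ kalendar.spanto(d→ANS)
·← 0
·→ filer.crv(p→/woko)
·← ok
·→ kalendar.spanto(d→2226-04-08)
·← 405
·→ kalendar.roll(n→-136)
·← 2224-10-14
·→ kalendar.markday(d→ANS)
·← 2224-10-14
·→ kalendar.spanto(d→2223-07-12)
·← -460

Answer: cur=2224-10-14


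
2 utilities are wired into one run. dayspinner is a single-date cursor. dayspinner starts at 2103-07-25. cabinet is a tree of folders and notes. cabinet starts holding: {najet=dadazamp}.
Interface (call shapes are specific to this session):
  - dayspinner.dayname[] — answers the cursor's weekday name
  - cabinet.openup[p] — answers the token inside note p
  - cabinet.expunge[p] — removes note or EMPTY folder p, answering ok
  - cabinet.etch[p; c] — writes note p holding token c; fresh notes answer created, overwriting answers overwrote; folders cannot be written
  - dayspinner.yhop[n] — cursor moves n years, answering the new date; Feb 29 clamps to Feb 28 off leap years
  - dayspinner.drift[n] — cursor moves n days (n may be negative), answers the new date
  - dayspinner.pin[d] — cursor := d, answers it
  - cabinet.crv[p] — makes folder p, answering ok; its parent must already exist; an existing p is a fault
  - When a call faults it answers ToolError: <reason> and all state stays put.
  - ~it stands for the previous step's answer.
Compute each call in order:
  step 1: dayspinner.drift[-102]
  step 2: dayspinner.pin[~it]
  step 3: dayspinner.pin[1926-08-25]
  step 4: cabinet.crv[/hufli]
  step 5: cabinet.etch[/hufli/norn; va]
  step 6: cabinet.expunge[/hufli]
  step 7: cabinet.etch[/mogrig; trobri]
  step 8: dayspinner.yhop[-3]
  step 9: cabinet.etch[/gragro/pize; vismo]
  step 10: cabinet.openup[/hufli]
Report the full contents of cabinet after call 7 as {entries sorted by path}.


Answer: {hufli/, hufli/norn=va, mogrig=trobri, najet=dadazamp}

Derivation:
>> drift(-102)
<< 2103-04-14
>> pin(~it)
<< 2103-04-14
>> pin(1926-08-25)
<< 1926-08-25
>> crv(/hufli)
<< ok
>> etch(/hufli/norn, va)
<< created
>> expunge(/hufli)
<< ToolError: not empty
>> etch(/mogrig, trobri)
<< created
>> yhop(-3)
<< 1923-08-25
>> etch(/gragro/pize, vismo)
<< ToolError: no parent
>> openup(/hufli)
<< ToolError: is a directory


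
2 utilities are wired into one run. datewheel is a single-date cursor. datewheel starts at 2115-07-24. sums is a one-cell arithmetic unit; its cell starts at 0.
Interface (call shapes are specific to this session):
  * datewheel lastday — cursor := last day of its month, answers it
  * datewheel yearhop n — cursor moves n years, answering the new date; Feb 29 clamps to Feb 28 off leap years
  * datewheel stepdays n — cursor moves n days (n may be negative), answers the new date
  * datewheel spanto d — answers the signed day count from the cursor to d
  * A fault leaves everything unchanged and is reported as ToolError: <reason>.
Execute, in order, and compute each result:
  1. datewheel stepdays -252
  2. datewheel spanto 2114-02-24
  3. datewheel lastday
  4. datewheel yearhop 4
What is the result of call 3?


Answer: 2114-11-30

Derivation:
-- datewheel stepdays(-252) == 2114-11-14
-- datewheel spanto(2114-02-24) == -263
-- datewheel lastday() == 2114-11-30
-- datewheel yearhop(4) == 2118-11-30


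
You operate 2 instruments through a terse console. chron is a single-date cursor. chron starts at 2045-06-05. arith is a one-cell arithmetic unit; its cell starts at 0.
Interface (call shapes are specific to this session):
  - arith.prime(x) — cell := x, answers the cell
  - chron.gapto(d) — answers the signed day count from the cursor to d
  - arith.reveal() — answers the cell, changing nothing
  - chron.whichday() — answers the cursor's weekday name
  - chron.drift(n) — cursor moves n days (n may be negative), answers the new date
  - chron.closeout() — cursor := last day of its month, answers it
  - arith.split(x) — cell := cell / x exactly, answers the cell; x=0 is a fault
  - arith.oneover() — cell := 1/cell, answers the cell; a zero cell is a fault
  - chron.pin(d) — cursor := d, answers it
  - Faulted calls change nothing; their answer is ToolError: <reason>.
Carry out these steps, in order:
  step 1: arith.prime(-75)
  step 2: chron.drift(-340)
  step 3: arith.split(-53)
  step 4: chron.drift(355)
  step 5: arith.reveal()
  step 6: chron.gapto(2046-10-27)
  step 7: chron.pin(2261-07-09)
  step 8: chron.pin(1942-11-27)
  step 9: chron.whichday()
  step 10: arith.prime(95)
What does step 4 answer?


Now I run arith.prime on x: -75, — result: -75.
Next I call chron.drift on n: -340, yielding 2044-06-30.
I call arith.split on x: -53, and see 75/53.
I invoke chron.drift on n: 355, and see 2045-06-20.
Now I run arith.reveal, yielding 75/53.
I invoke chron.gapto on d: 2046-10-27: 494.
I use chron.pin on d: 2261-07-09, and observe 2261-07-09.
I invoke chron.pin on d: 1942-11-27, and get 1942-11-27.
I use chron.whichday, which returns Friday.
I try arith.prime on x: 95, → 95.

Answer: 2045-06-20


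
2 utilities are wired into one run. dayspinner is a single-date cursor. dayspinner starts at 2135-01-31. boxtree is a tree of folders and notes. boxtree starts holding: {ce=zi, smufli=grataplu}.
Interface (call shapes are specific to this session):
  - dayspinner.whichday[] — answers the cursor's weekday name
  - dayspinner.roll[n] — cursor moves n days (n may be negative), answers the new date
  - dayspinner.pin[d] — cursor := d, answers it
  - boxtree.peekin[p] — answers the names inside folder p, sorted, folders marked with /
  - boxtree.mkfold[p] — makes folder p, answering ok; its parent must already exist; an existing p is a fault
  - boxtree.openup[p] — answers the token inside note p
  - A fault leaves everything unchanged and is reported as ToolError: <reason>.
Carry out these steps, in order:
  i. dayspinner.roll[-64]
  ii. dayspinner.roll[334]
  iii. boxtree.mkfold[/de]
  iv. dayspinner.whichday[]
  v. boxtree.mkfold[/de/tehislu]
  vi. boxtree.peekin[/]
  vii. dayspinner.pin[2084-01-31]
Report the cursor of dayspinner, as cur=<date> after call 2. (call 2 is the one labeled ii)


I run roll with -64, which returns 2134-11-28.
I call roll with 334, yielding 2135-10-28.
Using mkfold with /de, → ok.
Then whichday(), giving Friday.
Using mkfold with /de/tehislu: ok.
Using peekin with /, which returns [ce, de/, smufli].
I use pin with 2084-01-31, and see 2084-01-31.

Answer: cur=2135-10-28


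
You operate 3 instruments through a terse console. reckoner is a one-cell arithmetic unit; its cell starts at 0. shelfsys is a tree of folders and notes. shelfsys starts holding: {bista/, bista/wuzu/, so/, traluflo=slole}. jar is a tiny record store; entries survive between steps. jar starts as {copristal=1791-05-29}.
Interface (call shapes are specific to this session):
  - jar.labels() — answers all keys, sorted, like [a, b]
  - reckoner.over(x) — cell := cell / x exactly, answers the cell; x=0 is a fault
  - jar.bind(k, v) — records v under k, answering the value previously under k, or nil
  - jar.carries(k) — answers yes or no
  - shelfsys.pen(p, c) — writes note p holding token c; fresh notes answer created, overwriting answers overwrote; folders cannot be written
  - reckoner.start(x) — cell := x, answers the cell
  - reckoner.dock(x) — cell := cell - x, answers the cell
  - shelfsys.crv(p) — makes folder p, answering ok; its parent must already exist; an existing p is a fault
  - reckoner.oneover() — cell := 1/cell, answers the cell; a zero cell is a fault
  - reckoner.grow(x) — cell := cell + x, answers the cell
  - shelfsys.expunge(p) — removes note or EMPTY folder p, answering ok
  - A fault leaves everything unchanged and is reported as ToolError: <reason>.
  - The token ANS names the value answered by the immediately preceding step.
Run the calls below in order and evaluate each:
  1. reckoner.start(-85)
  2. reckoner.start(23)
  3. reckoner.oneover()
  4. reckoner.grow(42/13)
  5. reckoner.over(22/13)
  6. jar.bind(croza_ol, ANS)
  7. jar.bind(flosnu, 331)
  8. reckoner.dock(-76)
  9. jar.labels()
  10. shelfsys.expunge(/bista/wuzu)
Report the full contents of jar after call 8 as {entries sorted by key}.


Using start(-85), which returns -85.
Then start(23), → 23.
I call oneover(), giving 1/23.
I run grow(42/13): 979/299.
I use over(22/13), which returns 89/46.
Then bind(croza_ol, ANS), which returns nil.
Then bind(flosnu, 331), yielding nil.
I try dock(-76), giving 3585/46.
I use labels, → [copristal, croza_ol, flosnu].
Using expunge(/bista/wuzu): ok.

Answer: {copristal=1791-05-29, croza_ol=89/46, flosnu=331}


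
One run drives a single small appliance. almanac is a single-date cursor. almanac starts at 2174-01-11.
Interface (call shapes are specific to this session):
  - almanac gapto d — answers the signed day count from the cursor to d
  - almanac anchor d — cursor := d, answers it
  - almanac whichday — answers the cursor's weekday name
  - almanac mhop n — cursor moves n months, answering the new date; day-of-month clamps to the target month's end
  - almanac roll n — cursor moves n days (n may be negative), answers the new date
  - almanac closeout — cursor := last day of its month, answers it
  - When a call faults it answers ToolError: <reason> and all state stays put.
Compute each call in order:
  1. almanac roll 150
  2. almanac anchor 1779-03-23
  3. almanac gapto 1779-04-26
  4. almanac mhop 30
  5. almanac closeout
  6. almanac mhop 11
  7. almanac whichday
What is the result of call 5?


Answer: 1781-09-30

Derivation:
→ almanac roll(n: 150)
← 2174-06-10
→ almanac anchor(d: 1779-03-23)
← 1779-03-23
→ almanac gapto(d: 1779-04-26)
← 34
→ almanac mhop(n: 30)
← 1781-09-23
→ almanac closeout()
← 1781-09-30
→ almanac mhop(n: 11)
← 1782-08-30
→ almanac whichday()
← Friday
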